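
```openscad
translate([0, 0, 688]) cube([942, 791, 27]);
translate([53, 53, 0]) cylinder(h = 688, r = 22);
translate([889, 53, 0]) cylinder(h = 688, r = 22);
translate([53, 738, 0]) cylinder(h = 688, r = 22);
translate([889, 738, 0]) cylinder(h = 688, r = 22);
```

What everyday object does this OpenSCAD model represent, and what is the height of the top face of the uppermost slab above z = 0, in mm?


A table. The table height is 715 mm.

A 942×791×27 slab sits at z = 688 on four Ø44 mm round legs — a table. The top surface is at 688 + 27 = 715 mm.


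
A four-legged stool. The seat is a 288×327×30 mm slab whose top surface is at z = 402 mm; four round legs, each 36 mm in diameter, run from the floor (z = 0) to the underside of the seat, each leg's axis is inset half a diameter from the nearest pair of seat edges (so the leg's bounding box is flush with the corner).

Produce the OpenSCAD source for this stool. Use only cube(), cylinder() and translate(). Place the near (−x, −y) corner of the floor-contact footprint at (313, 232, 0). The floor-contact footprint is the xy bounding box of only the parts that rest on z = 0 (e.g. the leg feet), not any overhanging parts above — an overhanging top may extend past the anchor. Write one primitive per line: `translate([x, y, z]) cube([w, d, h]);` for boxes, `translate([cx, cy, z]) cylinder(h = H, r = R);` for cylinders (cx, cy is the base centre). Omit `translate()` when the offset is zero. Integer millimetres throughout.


translate([313, 232, 372]) cube([288, 327, 30]);
translate([331, 250, 0]) cylinder(h = 372, r = 18);
translate([583, 250, 0]) cylinder(h = 372, r = 18);
translate([331, 541, 0]) cylinder(h = 372, r = 18);
translate([583, 541, 0]) cylinder(h = 372, r = 18);


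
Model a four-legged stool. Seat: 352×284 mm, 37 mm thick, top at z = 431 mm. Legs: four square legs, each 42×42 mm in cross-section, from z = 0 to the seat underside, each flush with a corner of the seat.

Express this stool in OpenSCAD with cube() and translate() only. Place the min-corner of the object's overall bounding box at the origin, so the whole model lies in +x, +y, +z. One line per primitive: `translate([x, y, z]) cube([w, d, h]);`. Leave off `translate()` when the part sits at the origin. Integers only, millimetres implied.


translate([0, 0, 394]) cube([352, 284, 37]);
cube([42, 42, 394]);
translate([310, 0, 0]) cube([42, 42, 394]);
translate([0, 242, 0]) cube([42, 42, 394]);
translate([310, 242, 0]) cube([42, 42, 394]);


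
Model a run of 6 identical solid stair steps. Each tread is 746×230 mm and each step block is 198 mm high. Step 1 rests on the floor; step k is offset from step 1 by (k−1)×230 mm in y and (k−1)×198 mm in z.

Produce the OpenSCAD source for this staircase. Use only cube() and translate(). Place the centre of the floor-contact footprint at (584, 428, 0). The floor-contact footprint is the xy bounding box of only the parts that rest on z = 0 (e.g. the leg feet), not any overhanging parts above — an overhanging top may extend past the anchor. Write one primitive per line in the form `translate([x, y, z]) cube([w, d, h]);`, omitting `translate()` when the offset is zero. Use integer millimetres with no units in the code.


translate([211, 313, 0]) cube([746, 230, 198]);
translate([211, 543, 198]) cube([746, 230, 198]);
translate([211, 773, 396]) cube([746, 230, 198]);
translate([211, 1003, 594]) cube([746, 230, 198]);
translate([211, 1233, 792]) cube([746, 230, 198]);
translate([211, 1463, 990]) cube([746, 230, 198]);


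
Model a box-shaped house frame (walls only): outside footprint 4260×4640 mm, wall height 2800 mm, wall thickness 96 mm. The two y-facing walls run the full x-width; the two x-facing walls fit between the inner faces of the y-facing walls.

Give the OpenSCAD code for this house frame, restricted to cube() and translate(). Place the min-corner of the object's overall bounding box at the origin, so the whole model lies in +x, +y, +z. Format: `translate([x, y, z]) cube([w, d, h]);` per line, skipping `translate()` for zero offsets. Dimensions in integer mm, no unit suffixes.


cube([4260, 96, 2800]);
translate([0, 4544, 0]) cube([4260, 96, 2800]);
translate([0, 96, 0]) cube([96, 4448, 2800]);
translate([4164, 96, 0]) cube([96, 4448, 2800]);


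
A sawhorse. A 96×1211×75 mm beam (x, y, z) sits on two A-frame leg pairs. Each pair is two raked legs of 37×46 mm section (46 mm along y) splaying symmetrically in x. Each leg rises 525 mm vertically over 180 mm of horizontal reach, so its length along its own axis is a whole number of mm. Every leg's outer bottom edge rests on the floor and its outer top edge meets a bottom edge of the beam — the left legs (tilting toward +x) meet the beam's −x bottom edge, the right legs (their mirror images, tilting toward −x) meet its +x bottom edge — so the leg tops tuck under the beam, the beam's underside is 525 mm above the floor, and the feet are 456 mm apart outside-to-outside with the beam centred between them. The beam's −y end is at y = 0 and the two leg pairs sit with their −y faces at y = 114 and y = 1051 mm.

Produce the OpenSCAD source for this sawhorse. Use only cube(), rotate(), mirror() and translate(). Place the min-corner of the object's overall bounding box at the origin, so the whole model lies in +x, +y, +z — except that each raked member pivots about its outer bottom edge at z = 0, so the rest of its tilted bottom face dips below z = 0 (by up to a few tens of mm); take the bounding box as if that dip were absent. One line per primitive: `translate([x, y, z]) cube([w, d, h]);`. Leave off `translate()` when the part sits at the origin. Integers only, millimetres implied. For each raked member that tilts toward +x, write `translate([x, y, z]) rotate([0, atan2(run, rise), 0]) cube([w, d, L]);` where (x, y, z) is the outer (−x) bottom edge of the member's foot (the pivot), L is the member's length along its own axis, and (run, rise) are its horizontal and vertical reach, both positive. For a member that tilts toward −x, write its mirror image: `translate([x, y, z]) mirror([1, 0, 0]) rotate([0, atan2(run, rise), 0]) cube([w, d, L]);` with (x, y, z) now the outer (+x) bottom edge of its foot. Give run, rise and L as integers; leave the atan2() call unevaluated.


// leg length = √(180² + 525²) = 555
// right-leg outer foot x = 2·180 + 96 = 456
// beam min-corner = (180, 0, 525)
translate([180, 0, 525]) cube([96, 1211, 75]);
translate([0, 114, 0]) rotate([0, atan2(180, 525), 0]) cube([37, 46, 555]);
translate([456, 114, 0]) mirror([1, 0, 0]) rotate([0, atan2(180, 525), 0]) cube([37, 46, 555]);
translate([0, 1051, 0]) rotate([0, atan2(180, 525), 0]) cube([37, 46, 555]);
translate([456, 1051, 0]) mirror([1, 0, 0]) rotate([0, atan2(180, 525), 0]) cube([37, 46, 555]);


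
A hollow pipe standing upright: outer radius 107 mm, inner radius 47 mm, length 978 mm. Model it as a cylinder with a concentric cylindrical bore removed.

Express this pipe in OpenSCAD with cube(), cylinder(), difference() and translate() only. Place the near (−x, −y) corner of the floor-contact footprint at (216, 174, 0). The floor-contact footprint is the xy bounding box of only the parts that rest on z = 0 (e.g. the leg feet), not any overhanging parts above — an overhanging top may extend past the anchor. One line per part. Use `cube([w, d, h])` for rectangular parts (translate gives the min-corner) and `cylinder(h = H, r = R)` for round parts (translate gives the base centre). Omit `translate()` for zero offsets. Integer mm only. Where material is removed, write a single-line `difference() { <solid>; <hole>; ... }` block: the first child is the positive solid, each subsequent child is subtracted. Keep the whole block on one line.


difference() { translate([323, 281, 0]) cylinder(h = 978, r = 107); translate([323, 281, 0]) cylinder(h = 978, r = 47); }


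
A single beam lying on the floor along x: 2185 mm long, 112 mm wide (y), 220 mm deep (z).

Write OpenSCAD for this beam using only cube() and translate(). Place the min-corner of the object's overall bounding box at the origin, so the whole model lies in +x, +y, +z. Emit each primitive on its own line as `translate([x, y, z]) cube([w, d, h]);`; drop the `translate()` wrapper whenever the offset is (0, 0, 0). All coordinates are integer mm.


cube([2185, 112, 220]);


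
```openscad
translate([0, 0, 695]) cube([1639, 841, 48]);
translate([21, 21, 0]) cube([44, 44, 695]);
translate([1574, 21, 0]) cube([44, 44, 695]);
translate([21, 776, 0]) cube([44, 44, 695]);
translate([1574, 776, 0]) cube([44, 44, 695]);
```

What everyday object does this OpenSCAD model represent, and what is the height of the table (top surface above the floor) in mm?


A table. The table height is 743 mm.

A 1639×841×48 slab sits at z = 695 on four 44 mm square posts — a table. The top surface is at 695 + 48 = 743 mm.


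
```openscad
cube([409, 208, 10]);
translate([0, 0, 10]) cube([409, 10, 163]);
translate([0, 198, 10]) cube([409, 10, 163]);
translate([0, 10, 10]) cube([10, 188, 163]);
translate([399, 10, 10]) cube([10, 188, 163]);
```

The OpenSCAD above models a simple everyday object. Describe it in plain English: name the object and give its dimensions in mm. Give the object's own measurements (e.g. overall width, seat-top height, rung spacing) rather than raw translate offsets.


An open-topped rectangular box: outside dimensions 409×208×173 mm, with a uniform wall and base thickness of 10 mm. The base is a full 409×208 slab on the floor; four walls sit on top of the base. The front and back walls (the −y and +y sides) span the full width; the two side walls fit between them.


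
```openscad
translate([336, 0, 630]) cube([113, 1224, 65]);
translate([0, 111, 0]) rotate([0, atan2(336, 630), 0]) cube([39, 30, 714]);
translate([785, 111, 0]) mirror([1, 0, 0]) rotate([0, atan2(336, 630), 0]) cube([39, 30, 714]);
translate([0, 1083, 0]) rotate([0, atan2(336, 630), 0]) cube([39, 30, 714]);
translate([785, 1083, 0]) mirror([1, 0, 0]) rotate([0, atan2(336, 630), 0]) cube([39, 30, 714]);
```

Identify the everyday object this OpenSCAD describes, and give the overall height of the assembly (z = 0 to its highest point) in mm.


A sawhorse. The overall height is 695 mm.

A beam across two mirrored pairs of raked legs — a sawhorse. The beam's underside is at z = 630 (matching the legs' vertical rise in atan2(336, 630)) and the beam is 65 mm tall, so its top is at 630 + 65 = 695 mm. The raked legs top out at the beam's underside, so that is the highest point.


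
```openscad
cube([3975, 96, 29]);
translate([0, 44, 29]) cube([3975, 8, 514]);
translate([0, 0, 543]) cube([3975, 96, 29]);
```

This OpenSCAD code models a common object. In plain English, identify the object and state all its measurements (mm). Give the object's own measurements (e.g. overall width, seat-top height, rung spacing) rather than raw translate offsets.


An I-beam lying along x, 3975 mm long. Overall section height 572 mm. Two flanges 96 mm wide (y) and 29 mm thick, one on the floor and one at the top; a web 8 mm thick runs between them, centred on the flange width.


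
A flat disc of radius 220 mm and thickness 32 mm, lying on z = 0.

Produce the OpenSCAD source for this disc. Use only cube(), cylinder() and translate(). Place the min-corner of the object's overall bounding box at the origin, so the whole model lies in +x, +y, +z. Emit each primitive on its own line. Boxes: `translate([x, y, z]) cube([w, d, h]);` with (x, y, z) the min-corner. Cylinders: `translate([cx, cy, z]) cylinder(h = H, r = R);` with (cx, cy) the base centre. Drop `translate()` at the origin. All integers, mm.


translate([220, 220, 0]) cylinder(h = 32, r = 220);


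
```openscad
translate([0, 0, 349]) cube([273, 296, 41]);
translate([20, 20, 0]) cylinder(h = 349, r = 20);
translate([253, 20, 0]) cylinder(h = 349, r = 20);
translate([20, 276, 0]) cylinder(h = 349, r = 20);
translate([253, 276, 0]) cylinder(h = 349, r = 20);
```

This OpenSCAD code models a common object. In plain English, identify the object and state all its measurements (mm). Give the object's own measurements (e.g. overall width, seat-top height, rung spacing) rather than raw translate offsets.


A simple wooden stool: a rectangular seat 273 mm (x) by 296 mm (y), 41 mm thick, top face at z = 390 mm, on four round legs, each 40 mm in diameter. The legs rest on z = 0, each leg's axis is inset half a diameter from the nearest pair of seat edges (so the leg's bounding box is flush with the corner).


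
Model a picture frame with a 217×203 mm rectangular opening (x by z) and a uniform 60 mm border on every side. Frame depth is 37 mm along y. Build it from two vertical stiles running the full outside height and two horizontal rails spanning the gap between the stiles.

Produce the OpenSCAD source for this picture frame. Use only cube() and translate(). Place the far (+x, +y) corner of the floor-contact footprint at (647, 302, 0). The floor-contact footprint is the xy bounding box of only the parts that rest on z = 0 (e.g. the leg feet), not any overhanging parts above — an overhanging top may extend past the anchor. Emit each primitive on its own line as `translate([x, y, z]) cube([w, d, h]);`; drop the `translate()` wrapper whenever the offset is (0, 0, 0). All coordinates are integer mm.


translate([310, 265, 0]) cube([60, 37, 323]);
translate([587, 265, 0]) cube([60, 37, 323]);
translate([370, 265, 0]) cube([217, 37, 60]);
translate([370, 265, 263]) cube([217, 37, 60]);


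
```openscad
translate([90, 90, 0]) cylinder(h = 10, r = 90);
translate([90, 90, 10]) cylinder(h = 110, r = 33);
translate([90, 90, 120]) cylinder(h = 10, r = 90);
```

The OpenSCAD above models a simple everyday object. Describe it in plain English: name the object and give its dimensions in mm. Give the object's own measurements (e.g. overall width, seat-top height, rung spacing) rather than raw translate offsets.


A spool: two coaxial disc flanges of radius 90 mm and thickness 10 mm, joined by a core cylinder of radius 33 mm and height 110 mm. The lower flange rests on z = 0 and the three cylinders share a vertical axis.


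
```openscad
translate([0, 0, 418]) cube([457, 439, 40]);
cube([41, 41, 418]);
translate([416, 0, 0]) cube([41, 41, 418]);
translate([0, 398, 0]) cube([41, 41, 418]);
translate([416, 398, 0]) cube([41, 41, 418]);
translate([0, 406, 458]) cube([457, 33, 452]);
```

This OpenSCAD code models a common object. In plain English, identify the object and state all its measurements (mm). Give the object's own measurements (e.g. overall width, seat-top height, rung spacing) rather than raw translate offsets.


A chair. The seat is a 457×439×40 mm slab with its top at z = 458 mm, on four 41×41 mm corner legs (flush with the seat edges, standing on z = 0). A flat backrest 33 mm thick, 452 mm tall, spans the full seat width and rises from the seat top along its +y edge, rear face flush with the rear of the seat.


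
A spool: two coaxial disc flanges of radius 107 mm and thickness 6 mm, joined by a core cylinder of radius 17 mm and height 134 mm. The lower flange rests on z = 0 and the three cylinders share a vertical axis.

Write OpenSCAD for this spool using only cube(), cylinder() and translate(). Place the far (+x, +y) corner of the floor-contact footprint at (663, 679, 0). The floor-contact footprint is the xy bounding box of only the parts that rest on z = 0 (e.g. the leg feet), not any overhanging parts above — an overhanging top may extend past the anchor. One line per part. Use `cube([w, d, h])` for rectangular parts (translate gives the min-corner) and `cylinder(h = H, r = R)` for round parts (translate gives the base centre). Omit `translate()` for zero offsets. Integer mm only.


translate([556, 572, 0]) cylinder(h = 6, r = 107);
translate([556, 572, 6]) cylinder(h = 134, r = 17);
translate([556, 572, 140]) cylinder(h = 6, r = 107);


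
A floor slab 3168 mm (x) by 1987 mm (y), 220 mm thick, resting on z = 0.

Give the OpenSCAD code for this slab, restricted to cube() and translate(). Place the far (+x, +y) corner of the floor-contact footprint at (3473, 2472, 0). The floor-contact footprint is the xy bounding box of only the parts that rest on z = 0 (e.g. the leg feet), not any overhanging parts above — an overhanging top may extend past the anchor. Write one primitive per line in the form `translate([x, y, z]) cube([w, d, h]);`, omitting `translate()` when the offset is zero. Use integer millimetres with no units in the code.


translate([305, 485, 0]) cube([3168, 1987, 220]);


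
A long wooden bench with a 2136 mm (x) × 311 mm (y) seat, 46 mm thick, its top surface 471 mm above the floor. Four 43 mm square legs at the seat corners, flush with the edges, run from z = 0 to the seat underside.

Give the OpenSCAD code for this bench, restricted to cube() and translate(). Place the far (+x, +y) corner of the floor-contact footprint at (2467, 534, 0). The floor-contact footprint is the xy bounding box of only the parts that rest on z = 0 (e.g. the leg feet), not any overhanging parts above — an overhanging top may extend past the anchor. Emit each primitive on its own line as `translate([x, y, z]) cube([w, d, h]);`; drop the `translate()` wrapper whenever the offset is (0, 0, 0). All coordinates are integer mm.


translate([331, 223, 425]) cube([2136, 311, 46]);
translate([331, 223, 0]) cube([43, 43, 425]);
translate([331, 491, 0]) cube([43, 43, 425]);
translate([2424, 223, 0]) cube([43, 43, 425]);
translate([2424, 491, 0]) cube([43, 43, 425]);


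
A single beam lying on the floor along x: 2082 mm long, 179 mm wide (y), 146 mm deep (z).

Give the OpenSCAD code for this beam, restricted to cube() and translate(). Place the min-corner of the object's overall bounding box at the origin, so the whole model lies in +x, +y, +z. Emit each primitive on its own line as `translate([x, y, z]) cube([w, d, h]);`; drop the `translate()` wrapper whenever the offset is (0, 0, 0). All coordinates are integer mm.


cube([2082, 179, 146]);


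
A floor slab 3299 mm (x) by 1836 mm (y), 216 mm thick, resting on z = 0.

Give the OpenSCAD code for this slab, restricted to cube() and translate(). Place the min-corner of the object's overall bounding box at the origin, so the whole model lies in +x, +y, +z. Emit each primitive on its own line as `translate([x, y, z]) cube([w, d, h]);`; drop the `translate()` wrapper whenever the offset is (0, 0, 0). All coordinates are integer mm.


cube([3299, 1836, 216]);


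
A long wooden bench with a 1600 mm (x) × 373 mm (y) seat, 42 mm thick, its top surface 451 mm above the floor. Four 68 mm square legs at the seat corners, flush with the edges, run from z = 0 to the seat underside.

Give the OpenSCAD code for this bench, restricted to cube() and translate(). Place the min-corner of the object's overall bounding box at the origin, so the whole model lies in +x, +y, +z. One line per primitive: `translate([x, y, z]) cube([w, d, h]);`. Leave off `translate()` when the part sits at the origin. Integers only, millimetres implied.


// leg_h = 451 − 42 = 409
translate([0, 0, 409]) cube([1600, 373, 42]);
cube([68, 68, 409]);
translate([0, 305, 0]) cube([68, 68, 409]);
translate([1532, 0, 0]) cube([68, 68, 409]);
translate([1532, 305, 0]) cube([68, 68, 409]);


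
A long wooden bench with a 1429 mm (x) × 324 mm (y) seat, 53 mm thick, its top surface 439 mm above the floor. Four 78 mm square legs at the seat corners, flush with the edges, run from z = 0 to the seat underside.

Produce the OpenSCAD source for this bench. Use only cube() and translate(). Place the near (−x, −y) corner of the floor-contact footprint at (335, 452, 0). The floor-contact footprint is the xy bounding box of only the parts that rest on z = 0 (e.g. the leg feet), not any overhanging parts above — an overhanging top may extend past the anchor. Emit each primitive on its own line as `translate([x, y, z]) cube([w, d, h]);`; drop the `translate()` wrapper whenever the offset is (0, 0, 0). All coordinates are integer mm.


// leg_h = 439 − 53 = 386
translate([335, 452, 386]) cube([1429, 324, 53]);
translate([335, 452, 0]) cube([78, 78, 386]);
translate([335, 698, 0]) cube([78, 78, 386]);
translate([1686, 452, 0]) cube([78, 78, 386]);
translate([1686, 698, 0]) cube([78, 78, 386]);


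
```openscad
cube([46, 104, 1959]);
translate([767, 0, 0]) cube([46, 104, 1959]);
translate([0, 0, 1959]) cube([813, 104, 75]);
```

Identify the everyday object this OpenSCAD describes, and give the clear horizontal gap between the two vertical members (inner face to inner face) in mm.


A door frame. The clear opening width is 721 mm.

Two 1959 mm tall posts with a header on top — a door frame. The left jamb is 46 mm wide at x = 0; the right jamb starts at x = 767. The clear opening is 767 − 46 = 721 mm.


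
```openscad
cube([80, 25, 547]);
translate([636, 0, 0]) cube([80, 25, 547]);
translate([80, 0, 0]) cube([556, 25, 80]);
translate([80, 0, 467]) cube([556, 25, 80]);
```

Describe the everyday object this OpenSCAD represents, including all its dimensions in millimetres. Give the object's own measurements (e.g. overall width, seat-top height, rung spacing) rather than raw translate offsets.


A rectangular picture frame lying in the x–z plane (depth along y). The opening is 556 mm wide (x) by 387 mm tall (z), surrounded by a border 80 mm wide on all four sides. The frame is 25 mm deep and is made of two full-height vertical stiles with two horizontal rails fitted between them.


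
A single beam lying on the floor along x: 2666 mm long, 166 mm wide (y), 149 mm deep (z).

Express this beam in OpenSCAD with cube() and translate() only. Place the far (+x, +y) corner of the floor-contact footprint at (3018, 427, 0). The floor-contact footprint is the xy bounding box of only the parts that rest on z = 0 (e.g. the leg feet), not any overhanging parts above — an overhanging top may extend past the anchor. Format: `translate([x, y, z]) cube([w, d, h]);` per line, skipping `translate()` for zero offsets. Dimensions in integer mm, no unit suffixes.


translate([352, 261, 0]) cube([2666, 166, 149]);


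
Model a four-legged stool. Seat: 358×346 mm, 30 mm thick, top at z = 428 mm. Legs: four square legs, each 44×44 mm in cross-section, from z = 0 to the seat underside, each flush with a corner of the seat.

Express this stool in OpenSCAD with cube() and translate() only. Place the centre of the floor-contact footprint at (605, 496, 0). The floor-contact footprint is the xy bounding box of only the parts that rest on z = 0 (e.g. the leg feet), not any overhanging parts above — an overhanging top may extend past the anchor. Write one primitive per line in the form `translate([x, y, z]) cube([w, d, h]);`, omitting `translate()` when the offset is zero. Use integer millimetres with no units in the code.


translate([426, 323, 398]) cube([358, 346, 30]);
translate([426, 323, 0]) cube([44, 44, 398]);
translate([740, 323, 0]) cube([44, 44, 398]);
translate([426, 625, 0]) cube([44, 44, 398]);
translate([740, 625, 0]) cube([44, 44, 398]);


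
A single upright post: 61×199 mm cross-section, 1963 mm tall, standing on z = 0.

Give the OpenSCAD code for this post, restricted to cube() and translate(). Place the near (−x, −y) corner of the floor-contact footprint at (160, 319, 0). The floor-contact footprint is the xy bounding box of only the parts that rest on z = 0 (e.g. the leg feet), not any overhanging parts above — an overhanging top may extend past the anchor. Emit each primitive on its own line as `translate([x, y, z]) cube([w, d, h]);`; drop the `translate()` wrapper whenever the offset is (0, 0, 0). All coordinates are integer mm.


translate([160, 319, 0]) cube([61, 199, 1963]);


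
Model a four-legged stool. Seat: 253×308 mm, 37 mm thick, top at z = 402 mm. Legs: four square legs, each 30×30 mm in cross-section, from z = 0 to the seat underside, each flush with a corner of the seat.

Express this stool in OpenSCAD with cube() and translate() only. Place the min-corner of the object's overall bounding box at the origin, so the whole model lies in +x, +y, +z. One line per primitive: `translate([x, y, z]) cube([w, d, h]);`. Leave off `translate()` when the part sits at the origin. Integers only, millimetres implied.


// leg_h = 402 - 37 = 365
translate([0, 0, 365]) cube([253, 308, 37]);
cube([30, 30, 365]);
translate([223, 0, 0]) cube([30, 30, 365]);
translate([0, 278, 0]) cube([30, 30, 365]);
translate([223, 278, 0]) cube([30, 30, 365]);


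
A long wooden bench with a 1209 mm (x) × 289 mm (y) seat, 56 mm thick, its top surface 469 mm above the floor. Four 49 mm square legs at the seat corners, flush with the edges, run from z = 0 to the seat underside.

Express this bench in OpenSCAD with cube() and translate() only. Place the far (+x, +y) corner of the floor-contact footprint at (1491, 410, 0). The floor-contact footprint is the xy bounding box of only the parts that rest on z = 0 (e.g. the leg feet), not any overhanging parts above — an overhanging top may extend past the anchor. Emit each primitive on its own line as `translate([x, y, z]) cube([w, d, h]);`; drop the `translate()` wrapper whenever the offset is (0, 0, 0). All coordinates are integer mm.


translate([282, 121, 413]) cube([1209, 289, 56]);
translate([282, 121, 0]) cube([49, 49, 413]);
translate([282, 361, 0]) cube([49, 49, 413]);
translate([1442, 121, 0]) cube([49, 49, 413]);
translate([1442, 361, 0]) cube([49, 49, 413]);


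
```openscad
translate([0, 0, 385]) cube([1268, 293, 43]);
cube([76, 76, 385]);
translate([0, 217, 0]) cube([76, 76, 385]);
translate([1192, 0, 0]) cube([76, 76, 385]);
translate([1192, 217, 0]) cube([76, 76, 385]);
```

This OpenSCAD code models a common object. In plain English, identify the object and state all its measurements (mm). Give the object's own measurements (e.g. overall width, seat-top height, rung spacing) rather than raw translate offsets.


A long wooden bench with a 1268 mm (x) × 293 mm (y) seat, 43 mm thick, its top surface 428 mm above the floor. Four 76 mm square legs at the seat corners, flush with the edges, run from z = 0 to the seat underside.


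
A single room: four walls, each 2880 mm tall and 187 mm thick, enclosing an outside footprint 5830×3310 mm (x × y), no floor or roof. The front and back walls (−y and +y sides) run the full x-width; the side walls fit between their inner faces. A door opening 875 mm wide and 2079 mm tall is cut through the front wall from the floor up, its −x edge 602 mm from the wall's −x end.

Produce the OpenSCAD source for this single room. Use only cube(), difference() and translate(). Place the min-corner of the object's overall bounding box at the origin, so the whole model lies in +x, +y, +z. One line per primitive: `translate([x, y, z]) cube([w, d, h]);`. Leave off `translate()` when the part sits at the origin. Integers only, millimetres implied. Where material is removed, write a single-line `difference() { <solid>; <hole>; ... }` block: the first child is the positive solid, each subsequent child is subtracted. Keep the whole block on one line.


difference() { cube([5830, 187, 2880]); translate([602, 0, 0]) cube([875, 187, 2079]); }
translate([0, 3123, 0]) cube([5830, 187, 2880]);
translate([0, 187, 0]) cube([187, 2936, 2880]);
translate([5643, 187, 0]) cube([187, 2936, 2880]);


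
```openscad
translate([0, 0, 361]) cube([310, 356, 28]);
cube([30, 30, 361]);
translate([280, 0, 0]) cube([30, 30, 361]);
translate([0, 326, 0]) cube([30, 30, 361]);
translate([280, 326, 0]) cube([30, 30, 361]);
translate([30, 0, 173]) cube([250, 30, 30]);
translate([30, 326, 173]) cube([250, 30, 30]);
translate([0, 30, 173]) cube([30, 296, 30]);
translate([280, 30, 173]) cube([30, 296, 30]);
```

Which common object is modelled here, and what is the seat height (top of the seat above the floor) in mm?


A stool. The seat height is 389 mm.

A 310×356×28 slab at z = 361 on four corner posts — a stool. The seat top is 361 + 28 = 389 mm.


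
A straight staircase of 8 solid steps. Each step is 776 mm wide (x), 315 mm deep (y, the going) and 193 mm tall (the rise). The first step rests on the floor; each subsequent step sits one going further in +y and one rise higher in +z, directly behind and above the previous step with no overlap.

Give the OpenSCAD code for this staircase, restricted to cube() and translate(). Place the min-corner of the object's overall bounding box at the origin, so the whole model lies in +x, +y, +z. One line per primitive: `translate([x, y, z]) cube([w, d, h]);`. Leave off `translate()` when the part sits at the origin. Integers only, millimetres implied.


cube([776, 315, 193]);
translate([0, 315, 193]) cube([776, 315, 193]);
translate([0, 630, 386]) cube([776, 315, 193]);
translate([0, 945, 579]) cube([776, 315, 193]);
translate([0, 1260, 772]) cube([776, 315, 193]);
translate([0, 1575, 965]) cube([776, 315, 193]);
translate([0, 1890, 1158]) cube([776, 315, 193]);
translate([0, 2205, 1351]) cube([776, 315, 193]);


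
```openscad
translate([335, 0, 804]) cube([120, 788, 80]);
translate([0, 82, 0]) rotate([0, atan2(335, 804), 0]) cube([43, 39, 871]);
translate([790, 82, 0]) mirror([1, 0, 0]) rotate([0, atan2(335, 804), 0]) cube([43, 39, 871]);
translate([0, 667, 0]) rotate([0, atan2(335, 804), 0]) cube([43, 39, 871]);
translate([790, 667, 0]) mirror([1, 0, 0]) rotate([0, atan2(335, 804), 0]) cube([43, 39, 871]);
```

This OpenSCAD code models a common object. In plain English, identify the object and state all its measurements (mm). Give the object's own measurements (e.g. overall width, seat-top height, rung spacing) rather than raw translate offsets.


A sawhorse. A 120×788×80 mm beam (x, y, z) sits on two A-frame leg pairs. Each pair is two raked legs of 43×39 mm section (39 mm along y) splaying symmetrically in x. Each leg rises 804 mm vertically over 335 mm of horizontal reach and is 871 mm long along its own axis. Every leg's outer bottom edge rests on the floor and its outer top edge meets a bottom edge of the beam — the left legs (tilting toward +x) meet the beam's −x bottom edge, the right legs (their mirror images, tilting toward −x) meet its +x bottom edge — so the leg tops tuck under the beam, the beam's underside is 804 mm above the floor, and the feet are 790 mm apart outside-to-outside with the beam centred between them. The two leg pairs are set in 82 mm from either end of the beam.


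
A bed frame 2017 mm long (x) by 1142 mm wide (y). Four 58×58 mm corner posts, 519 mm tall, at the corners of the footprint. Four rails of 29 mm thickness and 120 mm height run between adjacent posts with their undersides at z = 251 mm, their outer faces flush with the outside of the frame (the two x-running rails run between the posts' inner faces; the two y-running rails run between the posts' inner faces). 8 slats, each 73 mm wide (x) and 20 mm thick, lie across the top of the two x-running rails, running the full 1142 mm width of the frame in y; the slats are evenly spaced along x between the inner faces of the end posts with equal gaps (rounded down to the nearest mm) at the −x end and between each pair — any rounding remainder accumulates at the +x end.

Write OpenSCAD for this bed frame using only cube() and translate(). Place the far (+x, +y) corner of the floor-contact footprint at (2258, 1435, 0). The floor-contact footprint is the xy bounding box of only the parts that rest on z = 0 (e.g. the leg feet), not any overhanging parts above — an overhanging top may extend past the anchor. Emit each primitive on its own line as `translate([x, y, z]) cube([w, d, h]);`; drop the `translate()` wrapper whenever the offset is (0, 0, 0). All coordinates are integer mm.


translate([241, 293, 0]) cube([58, 58, 519]);
translate([241, 1377, 0]) cube([58, 58, 519]);
translate([2200, 293, 0]) cube([58, 58, 519]);
translate([2200, 1377, 0]) cube([58, 58, 519]);
translate([299, 293, 251]) cube([1901, 29, 120]);
translate([299, 1406, 251]) cube([1901, 29, 120]);
translate([241, 351, 251]) cube([29, 1026, 120]);
translate([2229, 351, 251]) cube([29, 1026, 120]);
translate([445, 293, 371]) cube([73, 1142, 20]);
translate([664, 293, 371]) cube([73, 1142, 20]);
translate([883, 293, 371]) cube([73, 1142, 20]);
translate([1102, 293, 371]) cube([73, 1142, 20]);
translate([1321, 293, 371]) cube([73, 1142, 20]);
translate([1540, 293, 371]) cube([73, 1142, 20]);
translate([1759, 293, 371]) cube([73, 1142, 20]);
translate([1978, 293, 371]) cube([73, 1142, 20]);


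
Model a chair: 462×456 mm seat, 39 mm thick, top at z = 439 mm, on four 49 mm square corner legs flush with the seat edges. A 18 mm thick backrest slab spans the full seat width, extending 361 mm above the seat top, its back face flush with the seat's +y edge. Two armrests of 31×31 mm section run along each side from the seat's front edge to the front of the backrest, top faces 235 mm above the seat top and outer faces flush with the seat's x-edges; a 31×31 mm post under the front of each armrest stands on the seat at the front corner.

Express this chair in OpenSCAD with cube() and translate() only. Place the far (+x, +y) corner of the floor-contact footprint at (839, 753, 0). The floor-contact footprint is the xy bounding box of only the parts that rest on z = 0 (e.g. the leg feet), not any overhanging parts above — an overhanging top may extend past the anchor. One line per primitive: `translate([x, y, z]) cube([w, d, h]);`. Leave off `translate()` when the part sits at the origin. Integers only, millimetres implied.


translate([377, 297, 400]) cube([462, 456, 39]);
translate([377, 297, 0]) cube([49, 49, 400]);
translate([790, 297, 0]) cube([49, 49, 400]);
translate([377, 704, 0]) cube([49, 49, 400]);
translate([790, 704, 0]) cube([49, 49, 400]);
translate([377, 735, 439]) cube([462, 18, 361]);
translate([377, 297, 643]) cube([31, 438, 31]);
translate([808, 297, 643]) cube([31, 438, 31]);
translate([377, 297, 439]) cube([31, 31, 204]);
translate([808, 297, 439]) cube([31, 31, 204]);


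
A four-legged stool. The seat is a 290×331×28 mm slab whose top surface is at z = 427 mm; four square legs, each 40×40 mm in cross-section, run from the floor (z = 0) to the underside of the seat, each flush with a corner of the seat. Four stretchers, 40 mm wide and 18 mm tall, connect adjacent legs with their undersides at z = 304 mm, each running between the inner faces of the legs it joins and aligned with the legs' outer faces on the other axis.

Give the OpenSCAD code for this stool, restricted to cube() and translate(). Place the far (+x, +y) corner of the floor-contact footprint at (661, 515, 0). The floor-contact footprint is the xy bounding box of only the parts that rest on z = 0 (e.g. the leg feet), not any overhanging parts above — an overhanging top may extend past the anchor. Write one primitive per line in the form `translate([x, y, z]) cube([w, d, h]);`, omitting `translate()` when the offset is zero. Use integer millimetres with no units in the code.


translate([371, 184, 399]) cube([290, 331, 28]);
translate([371, 184, 0]) cube([40, 40, 399]);
translate([621, 184, 0]) cube([40, 40, 399]);
translate([371, 475, 0]) cube([40, 40, 399]);
translate([621, 475, 0]) cube([40, 40, 399]);
translate([411, 184, 304]) cube([210, 40, 18]);
translate([411, 475, 304]) cube([210, 40, 18]);
translate([371, 224, 304]) cube([40, 251, 18]);
translate([621, 224, 304]) cube([40, 251, 18]);


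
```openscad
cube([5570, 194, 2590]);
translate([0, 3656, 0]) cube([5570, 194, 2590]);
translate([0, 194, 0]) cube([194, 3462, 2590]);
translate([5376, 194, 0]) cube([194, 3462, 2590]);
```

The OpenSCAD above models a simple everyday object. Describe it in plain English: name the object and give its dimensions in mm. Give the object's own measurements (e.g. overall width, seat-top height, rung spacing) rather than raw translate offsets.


The wall frame of a small rectangular building: four walls, each 2590 mm tall and 194 mm thick, enclosing a footprint 5570 mm (x) by 3850 mm (y) outside-to-outside, with no floor or roof. The front and back walls (the −y and +y sides) span the full width; the two side walls fit between them.


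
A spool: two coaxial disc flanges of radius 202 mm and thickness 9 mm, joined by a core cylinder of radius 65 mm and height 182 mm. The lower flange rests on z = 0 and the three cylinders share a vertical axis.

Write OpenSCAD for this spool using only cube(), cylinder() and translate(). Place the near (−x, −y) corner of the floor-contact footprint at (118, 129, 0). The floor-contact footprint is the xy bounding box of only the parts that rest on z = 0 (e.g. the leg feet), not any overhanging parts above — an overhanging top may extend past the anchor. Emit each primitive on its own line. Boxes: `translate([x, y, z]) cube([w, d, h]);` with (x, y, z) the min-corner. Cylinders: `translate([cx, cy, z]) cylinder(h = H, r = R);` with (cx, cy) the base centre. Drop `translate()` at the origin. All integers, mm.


translate([320, 331, 0]) cylinder(h = 9, r = 202);
translate([320, 331, 9]) cylinder(h = 182, r = 65);
translate([320, 331, 191]) cylinder(h = 9, r = 202);


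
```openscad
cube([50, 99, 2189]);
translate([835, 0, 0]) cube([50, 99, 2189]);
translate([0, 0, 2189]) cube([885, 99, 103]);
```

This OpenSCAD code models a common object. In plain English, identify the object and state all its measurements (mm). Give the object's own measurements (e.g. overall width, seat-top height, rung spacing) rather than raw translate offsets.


A door frame. The clear opening is 785 mm wide and 2189 mm high. Two 50 mm wide jambs, 99 mm deep, stand either side of the opening from the floor to the top of the opening. A 103 mm thick head sits across the top of both jambs, spanning the full outside width of the frame.


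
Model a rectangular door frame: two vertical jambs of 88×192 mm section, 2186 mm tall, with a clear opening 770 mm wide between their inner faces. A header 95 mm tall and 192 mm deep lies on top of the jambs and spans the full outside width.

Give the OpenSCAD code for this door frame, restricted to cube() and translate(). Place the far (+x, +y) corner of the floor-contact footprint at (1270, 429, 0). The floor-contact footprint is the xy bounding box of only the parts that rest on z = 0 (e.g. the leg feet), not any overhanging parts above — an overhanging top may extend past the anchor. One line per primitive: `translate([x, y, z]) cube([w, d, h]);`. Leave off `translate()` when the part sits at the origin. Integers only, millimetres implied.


translate([324, 237, 0]) cube([88, 192, 2186]);
translate([1182, 237, 0]) cube([88, 192, 2186]);
translate([324, 237, 2186]) cube([946, 192, 95]);


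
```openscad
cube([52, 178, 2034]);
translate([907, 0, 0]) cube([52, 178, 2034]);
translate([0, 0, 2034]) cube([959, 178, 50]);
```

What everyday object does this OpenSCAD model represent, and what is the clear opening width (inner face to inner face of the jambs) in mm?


A door frame. The clear opening width is 855 mm.

Two 2034 mm tall posts with a header on top — a door frame. The left jamb is 52 mm wide at x = 0; the right jamb starts at x = 907. The clear opening is 907 − 52 = 855 mm.


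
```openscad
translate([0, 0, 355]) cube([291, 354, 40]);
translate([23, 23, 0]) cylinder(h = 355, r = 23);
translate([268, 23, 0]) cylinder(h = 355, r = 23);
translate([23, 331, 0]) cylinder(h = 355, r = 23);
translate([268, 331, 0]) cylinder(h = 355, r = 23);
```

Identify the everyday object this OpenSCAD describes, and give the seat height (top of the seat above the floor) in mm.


A stool. The seat height is 395 mm.

A 291×354×40 slab at z = 355 on four corner cylinders — a stool. The seat top is 355 + 40 = 395 mm.


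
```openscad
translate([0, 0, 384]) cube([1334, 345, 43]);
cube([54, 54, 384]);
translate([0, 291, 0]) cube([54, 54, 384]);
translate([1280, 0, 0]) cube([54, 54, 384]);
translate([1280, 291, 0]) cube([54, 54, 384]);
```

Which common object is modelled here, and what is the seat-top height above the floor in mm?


A bench. The seat-top height is 427 mm.

A long slab on four corner posts — a bench. The slab sits at z = 384 with thickness 43, so the top is 384 + 43 = 427 mm.
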